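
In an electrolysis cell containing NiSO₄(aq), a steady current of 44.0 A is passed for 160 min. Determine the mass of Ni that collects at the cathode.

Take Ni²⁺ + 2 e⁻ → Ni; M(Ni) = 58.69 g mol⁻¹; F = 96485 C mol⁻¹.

128 g

Q = I·t = 44.00 A × 9600.0 s = 422400 C.
n(e⁻) = Q/F = 422400 / 96485 = 4.378 mol.
Ni²⁺ + 2 e⁻ → Ni, so n(Ni) = n(e⁻)/2 = 2.189 mol.
m = n·M = 2.189 × 58.69 = 128 g.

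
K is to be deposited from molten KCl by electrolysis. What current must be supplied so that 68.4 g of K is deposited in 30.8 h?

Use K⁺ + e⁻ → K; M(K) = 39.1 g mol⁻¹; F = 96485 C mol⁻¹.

1.52 A

n(K) = 68.4 / 39.1 = 1.749 mol.
n(e⁻) = 1 × 1.749 = 1.749 mol.
Q = n(e⁻)·F = 1.749 × 96485 = 168800 C.
I = Q/t = 168800 / 110880 s = 1.52 A.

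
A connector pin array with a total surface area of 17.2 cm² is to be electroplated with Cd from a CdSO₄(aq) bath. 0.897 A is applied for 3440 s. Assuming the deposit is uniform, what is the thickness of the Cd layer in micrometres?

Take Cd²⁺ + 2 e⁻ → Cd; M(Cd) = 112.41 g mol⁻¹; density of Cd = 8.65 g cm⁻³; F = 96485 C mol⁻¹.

121 μm

Q = I·t = 0.8970 × 3440.0 = 3086 C; n(e⁻) = 0.03198 mol.
n(Cd) = n(e⁻)/2 = 0.01599 mol, so m = 0.01599 × 112.41 = 1.797 g.
Volume = m/ρ = 1.797 / 8.65 = 0.2078 cm³.
Thickness = V/A = 0.2078 / 17.2 = 0.0121 cm = 121 μm.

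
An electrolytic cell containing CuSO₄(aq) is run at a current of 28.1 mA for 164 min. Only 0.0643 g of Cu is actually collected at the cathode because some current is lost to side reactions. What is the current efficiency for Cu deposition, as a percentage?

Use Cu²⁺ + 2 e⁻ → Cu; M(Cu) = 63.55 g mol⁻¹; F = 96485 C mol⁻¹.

Q = I·t = 0.02810 × 9840.0 = 276.5 C; n(e⁻) = 276.5/96485 = 0.002866 mol.
Theoretical n(Cu) = n(e⁻)/2 = 0.001433 mol, i.e. m_theo = 0.001433 × 63.55 = 0.09106 g.
Efficiency = m_actual / m_theo = 0.0643 / 0.09106 = 70.6 %.

70.6 %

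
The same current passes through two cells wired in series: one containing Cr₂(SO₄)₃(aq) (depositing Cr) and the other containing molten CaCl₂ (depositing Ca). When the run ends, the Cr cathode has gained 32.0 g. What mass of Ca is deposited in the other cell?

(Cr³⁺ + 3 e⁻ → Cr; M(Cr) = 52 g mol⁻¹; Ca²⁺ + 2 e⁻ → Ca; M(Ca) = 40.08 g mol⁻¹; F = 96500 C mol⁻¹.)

37.0 g

n(Cr) = 32.0 / 52 = 0.6154 mol.
Since Cr³⁺ + 3 e⁻ → Cr, n(e⁻) passed = 3 × 0.6154 = 1.846 mol.
Cells in series carry the same charge, so the same 1.846 mol of electrons passes through cell 2.
Ca²⁺ + 2 e⁻ → Ca, so n(Ca) = 1.846 / 2 = 0.9231 mol.
m(Ca) = 0.9231 × 40.08 = 37.0 g.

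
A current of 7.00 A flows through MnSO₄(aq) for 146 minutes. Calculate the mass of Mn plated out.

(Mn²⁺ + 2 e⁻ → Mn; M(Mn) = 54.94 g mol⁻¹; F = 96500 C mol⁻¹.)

Q = I·t = 7.000 A × 8760.0 s = 61320 C.
n(e⁻) = Q/F = 61320 / 96500 = 0.6354 mol.
Mn²⁺ + 2 e⁻ → Mn, so n(Mn) = n(e⁻)/2 = 0.3177 mol.
m = n·M = 0.3177 × 54.94 = 17.5 g.

17.5 g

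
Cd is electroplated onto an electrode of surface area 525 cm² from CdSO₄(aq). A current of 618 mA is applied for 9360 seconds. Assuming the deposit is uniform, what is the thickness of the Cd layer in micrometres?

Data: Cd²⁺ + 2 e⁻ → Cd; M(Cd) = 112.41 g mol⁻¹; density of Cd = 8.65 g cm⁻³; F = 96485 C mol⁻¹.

7.42 μm

Q = I·t = 0.6180 × 9360.0 = 5784 C; n(e⁻) = 0.05995 mol.
n(Cd) = n(e⁻)/2 = 0.02998 mol, so m = 0.02998 × 112.41 = 3.370 g.
Volume = m/ρ = 3.370 / 8.65 = 0.3896 cm³.
Thickness = V/A = 0.3896 / 525 = 7.42 × 10⁻⁴ cm = 7.42 μm.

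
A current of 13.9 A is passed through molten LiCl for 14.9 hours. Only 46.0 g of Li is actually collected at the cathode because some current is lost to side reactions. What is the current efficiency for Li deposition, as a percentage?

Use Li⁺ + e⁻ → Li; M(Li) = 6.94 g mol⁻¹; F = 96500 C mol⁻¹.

Q = I·t = 13.90 × 53640 = 745600 C; n(e⁻) = 745600/96500 = 7.726 mol.
Theoretical n(Li) = n(e⁻)/1 = 7.726 mol, i.e. m_theo = 7.726 × 6.94 = 53.62 g.
Efficiency = m_actual / m_theo = 46.0 / 53.62 = 85.8 %.

85.8 %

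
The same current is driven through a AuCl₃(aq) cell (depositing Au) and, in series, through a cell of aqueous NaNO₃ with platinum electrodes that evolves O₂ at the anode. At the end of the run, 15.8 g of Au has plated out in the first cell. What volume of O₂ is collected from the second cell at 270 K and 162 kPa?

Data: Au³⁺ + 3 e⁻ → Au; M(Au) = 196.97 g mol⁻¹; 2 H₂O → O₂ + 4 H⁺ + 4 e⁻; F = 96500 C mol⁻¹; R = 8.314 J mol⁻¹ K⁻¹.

0.834 L

n(Au) = 15.8 / 196.97 = 0.08022 mol, so n(e⁻) = 3 × 0.08022 = 0.2406 mol.
The cells are in series, so the same 0.2406 mol of electrons passes through the second cell.
2 H₂O → O₂ + 4 H⁺ + 4 e⁻ — 4 mol e⁻ per mol O₂, so n(O₂) = 0.2406/4 = 0.06016 mol.
V = nRT/P = (0.06016 × 8.314 × 270) / (162 × 10³) = 8.34 × 10⁻⁴ m³ = 0.834 L.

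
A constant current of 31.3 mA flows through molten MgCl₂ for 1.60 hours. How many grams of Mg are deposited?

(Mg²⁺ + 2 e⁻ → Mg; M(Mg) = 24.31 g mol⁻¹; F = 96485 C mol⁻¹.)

Q = I·t = 0.03130 A × 5760.0 s = 180.3 C.
n(e⁻) = Q/F = 180.3 / 96485 = 0.001869 mol.
Mg²⁺ + 2 e⁻ → Mg, so n(Mg) = n(e⁻)/2 = 0.0009343 mol.
m = n·M = 0.0009343 × 24.31 = 0.0227 g.

0.0227 g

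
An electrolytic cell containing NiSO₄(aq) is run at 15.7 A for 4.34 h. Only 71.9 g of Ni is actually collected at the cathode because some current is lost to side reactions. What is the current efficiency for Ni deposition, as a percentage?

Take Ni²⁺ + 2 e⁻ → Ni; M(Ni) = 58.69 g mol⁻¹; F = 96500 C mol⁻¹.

96.4 %

Q = I·t = 15.70 × 15624 = 245300 C; n(e⁻) = 245300/96500 = 2.542 mol.
Theoretical n(Ni) = n(e⁻)/2 = 1.271 mol, i.e. m_theo = 1.271 × 58.69 = 74.59 g.
Efficiency = m_actual / m_theo = 71.9 / 74.59 = 96.4 %.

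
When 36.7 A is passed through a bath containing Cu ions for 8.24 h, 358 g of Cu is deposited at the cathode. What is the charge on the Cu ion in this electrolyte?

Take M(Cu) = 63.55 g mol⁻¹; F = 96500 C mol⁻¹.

Q = I·t = 36.70 A × 29664 s = 1089000 C, so n(e⁻) = 1089000/96500 = 11.28 mol.
n(Cu) deposited = 358 / 63.55 = 5.633 mol.
Electrons per atom = n(e⁻)/n(Cu) = 11.28 / 5.633 = 2.00 ≈ 2, so the ion is Cu²⁺.

+2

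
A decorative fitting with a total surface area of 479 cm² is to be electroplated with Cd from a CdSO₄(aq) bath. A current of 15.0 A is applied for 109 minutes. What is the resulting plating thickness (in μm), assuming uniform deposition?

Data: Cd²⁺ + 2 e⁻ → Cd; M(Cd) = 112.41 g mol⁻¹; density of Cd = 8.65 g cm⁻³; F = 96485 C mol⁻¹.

Q = I·t = 15.00 × 6540.0 = 98100 C; n(e⁻) = 1.017 mol.
n(Cd) = n(e⁻)/2 = 0.5084 mol, so m = 0.5084 × 112.41 = 57.15 g.
Volume = m/ρ = 57.15 / 8.65 = 6.606 cm³.
Thickness = V/A = 6.606 / 479 = 0.0138 cm = 138 μm.

138 μm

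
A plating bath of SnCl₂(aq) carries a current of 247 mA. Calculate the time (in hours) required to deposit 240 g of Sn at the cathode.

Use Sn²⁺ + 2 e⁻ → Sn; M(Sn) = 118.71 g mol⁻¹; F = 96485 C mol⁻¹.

439 h

n(Sn) = m/M = 240 / 118.71 = 2.022 mol.
Each Sn atom requires 2 electrons, so n(e⁻) = 2 × 2.022 = 4.043 mol.
Q = n(e⁻)·F = 4.043 × 96485 = 390100 C.
t = Q/I = 390100 / 0.2470 A = 1579000 s = 439 h.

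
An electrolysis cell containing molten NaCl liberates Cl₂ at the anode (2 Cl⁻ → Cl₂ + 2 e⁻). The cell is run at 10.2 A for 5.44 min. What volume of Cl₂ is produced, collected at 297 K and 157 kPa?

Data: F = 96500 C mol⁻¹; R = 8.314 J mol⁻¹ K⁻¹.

0.271 L

Q = I·t = 10.20 A × 326.40 s = 3329 C.
n(e⁻) = Q/F = 3329 / 96500 = 0.03450 mol.
2 electrons are transferred per Cl₂ molecule, so n(Cl₂) = 0.03450 / 2 = 0.01725 mol.
V = nRT/P = (0.01725 × 8.314 × 297) / (157 × 10³ Pa) = 2.71 × 10⁻⁴ m³ = 0.271 L.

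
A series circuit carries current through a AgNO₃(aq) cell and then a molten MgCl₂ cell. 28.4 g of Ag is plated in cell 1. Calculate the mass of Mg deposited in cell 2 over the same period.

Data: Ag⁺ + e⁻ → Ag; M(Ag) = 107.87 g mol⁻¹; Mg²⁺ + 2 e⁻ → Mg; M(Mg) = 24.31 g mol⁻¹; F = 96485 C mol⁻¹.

n(Ag) = 28.4 / 107.87 = 0.2633 mol.
Since Ag⁺ + e⁻ → Ag, n(e⁻) passed = 1 × 0.2633 = 0.2633 mol.
Cells in series carry the same charge, so the same 0.2633 mol of electrons passes through cell 2.
Mg²⁺ + 2 e⁻ → Mg, so n(Mg) = 0.2633 / 2 = 0.1316 mol.
m(Mg) = 0.1316 × 24.31 = 3.20 g.

3.20 g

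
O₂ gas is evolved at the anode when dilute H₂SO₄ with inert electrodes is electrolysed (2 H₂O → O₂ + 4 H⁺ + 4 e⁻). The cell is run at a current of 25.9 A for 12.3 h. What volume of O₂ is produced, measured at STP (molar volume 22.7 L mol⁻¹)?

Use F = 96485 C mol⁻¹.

Q = I·t = 25.90 A × 44280 s = 1147000 C.
n(e⁻) = Q/F = 1147000 / 96485 = 11.89 mol.
4 electrons are transferred per O₂ molecule, so n(O₂) = 11.89 / 4 = 2.972 mol.
V = n × V_m = 2.972 × 22.7 = 67.5 L.

67.5 L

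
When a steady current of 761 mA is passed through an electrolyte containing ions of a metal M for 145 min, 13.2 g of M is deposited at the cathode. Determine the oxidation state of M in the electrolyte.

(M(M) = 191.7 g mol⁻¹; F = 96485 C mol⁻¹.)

Q = I·t = 0.7610 A × 8700.0 s = 6621 C, so n(e⁻) = 6621/96485 = 0.06862 mol.
n(M) deposited = 13.2 / 191.7 = 0.06886 mol.
Electrons per atom = n(e⁻)/n(M) = 0.06862 / 0.06886 = 0.997 ≈ 1, so the ion is M⁺.

+1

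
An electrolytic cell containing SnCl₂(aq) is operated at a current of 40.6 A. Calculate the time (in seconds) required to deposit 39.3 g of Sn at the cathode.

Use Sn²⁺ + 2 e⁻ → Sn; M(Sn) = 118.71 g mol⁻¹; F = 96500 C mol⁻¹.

n(Sn) = m/M = 39.3 / 118.71 = 0.3311 mol.
Each Sn atom requires 2 electrons, so n(e⁻) = 2 × 0.3311 = 0.6621 mol.
Q = n(e⁻)·F = 0.6621 × 96500 = 63890 C.
t = Q/I = 63890 / 40.60 A = 1574 s.

1570 s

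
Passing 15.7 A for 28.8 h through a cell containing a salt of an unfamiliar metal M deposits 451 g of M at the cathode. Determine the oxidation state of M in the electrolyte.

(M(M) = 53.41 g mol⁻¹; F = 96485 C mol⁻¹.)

+2

Q = I·t = 15.70 A × 103680 s = 1628000 C, so n(e⁻) = 1628000/96485 = 16.87 mol.
n(M) deposited = 451 / 53.41 = 8.444 mol.
Electrons per atom = n(e⁻)/n(M) = 16.87 / 8.444 = 2.00 ≈ 2, so the ion is M²⁺.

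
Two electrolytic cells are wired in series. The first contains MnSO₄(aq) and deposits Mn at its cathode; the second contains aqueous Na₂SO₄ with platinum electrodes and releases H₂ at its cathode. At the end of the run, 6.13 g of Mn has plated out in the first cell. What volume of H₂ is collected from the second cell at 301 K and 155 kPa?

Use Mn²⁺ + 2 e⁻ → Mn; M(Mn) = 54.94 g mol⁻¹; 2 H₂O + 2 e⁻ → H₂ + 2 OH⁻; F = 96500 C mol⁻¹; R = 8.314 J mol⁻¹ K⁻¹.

1.80 L

n(Mn) = 6.13 / 54.94 = 0.1116 mol, so n(e⁻) = 2 × 0.1116 = 0.2232 mol.
The cells are in series, so the same 0.2232 mol of electrons passes through the second cell.
2 H₂O + 2 e⁻ → H₂ + 2 OH⁻ — 2 mol e⁻ per mol H₂, so n(H₂) = 0.2232/2 = 0.1116 mol.
V = nRT/P = (0.1116 × 8.314 × 301) / (155 × 10³) = 0.00180 m³ = 1.80 L.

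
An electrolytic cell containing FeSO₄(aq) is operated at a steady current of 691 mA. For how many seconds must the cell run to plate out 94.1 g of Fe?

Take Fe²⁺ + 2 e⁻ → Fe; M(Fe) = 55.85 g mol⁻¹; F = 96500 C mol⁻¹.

4.71 × 10⁵ s

n(Fe) = m/M = 94.1 / 55.85 = 1.685 mol.
Each Fe atom requires 2 electrons, so n(e⁻) = 2 × 1.685 = 3.370 mol.
Q = n(e⁻)·F = 3.370 × 96500 = 325200 C.
t = Q/I = 325200 / 0.6910 A = 470600 s.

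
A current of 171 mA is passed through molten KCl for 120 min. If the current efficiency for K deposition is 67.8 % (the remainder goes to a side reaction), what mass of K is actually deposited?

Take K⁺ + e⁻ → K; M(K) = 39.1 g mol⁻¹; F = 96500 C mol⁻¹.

Q = I·t = 0.1710 × 7200.0 = 1231 C.
n(e⁻) = 1231/96500 = 0.01276 mol; theoretically n(K) = 0.01276/1 = 0.01276 mol, m_theo = 0.4989 g.
At 67.8 % efficiency, m_actual = 0.678 × 0.4989 = 0.338 g.

0.338 g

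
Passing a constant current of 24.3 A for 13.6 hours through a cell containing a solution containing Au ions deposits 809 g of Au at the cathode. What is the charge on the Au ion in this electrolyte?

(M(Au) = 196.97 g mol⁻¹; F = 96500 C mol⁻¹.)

+3

Q = I·t = 24.30 A × 48960 s = 1190000 C, so n(e⁻) = 1190000/96500 = 12.33 mol.
n(Au) deposited = 809 / 196.97 = 4.107 mol.
Electrons per atom = n(e⁻)/n(Au) = 12.33 / 4.107 = 3.00 ≈ 3, so the ion is Au³⁺.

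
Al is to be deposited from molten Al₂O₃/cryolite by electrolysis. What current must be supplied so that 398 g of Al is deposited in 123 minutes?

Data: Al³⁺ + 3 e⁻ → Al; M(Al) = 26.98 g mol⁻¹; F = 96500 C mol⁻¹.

579 A

n(Al) = 398 / 26.98 = 14.75 mol.
n(e⁻) = 3 × 14.75 = 44.26 mol.
Q = n(e⁻)·F = 44.26 × 96500 = 4271000 C.
I = Q/t = 4271000 / 7380.0 s = 579 A.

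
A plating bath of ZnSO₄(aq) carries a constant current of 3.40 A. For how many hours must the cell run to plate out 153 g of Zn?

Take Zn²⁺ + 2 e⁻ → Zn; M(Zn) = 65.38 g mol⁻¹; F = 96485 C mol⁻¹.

36.9 h

n(Zn) = m/M = 153 / 65.38 = 2.340 mol.
Each Zn atom requires 2 electrons, so n(e⁻) = 2 × 2.340 = 4.680 mol.
Q = n(e⁻)·F = 4.680 × 96485 = 451600 C.
t = Q/I = 451600 / 3.400 A = 132800 s = 36.9 h.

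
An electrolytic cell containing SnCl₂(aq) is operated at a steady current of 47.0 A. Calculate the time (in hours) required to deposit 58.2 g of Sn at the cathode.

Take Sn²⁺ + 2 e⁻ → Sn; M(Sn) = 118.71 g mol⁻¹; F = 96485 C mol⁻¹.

n(Sn) = m/M = 58.2 / 118.71 = 0.4903 mol.
Each Sn atom requires 2 electrons, so n(e⁻) = 2 × 0.4903 = 0.9805 mol.
Q = n(e⁻)·F = 0.9805 × 96485 = 94610 C.
t = Q/I = 94610 / 47.00 A = 2013 s = 0.559 h.

0.559 h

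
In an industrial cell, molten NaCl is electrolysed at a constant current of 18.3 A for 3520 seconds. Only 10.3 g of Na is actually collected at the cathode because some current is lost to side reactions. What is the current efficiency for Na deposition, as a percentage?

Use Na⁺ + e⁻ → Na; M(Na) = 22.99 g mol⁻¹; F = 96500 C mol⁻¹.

Q = I·t = 18.30 × 3520.0 = 64420 C; n(e⁻) = 64420/96500 = 0.6675 mol.
Theoretical n(Na) = n(e⁻)/1 = 0.6675 mol, i.e. m_theo = 0.6675 × 22.99 = 15.35 g.
Efficiency = m_actual / m_theo = 10.3 / 15.35 = 67.1 %.

67.1 %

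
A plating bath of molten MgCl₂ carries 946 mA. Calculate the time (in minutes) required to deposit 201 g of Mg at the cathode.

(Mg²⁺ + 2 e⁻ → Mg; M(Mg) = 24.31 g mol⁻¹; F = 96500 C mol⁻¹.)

28100 min

n(Mg) = m/M = 201 / 24.31 = 8.268 mol.
Each Mg atom requires 2 electrons, so n(e⁻) = 2 × 8.268 = 16.54 mol.
Q = n(e⁻)·F = 16.54 × 96500 = 1596000 C.
t = Q/I = 1596000 / 0.9460 A = 1687000 s = 28100 min.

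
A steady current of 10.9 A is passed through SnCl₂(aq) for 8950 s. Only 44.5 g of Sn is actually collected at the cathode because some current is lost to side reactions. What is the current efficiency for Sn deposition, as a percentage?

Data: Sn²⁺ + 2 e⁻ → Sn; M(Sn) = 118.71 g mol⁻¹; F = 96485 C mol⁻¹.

Q = I·t = 10.90 × 8950.0 = 97560 C; n(e⁻) = 97560/96485 = 1.011 mol.
Theoretical n(Sn) = n(e⁻)/2 = 0.5055 mol, i.e. m_theo = 0.5055 × 118.71 = 60.01 g.
Efficiency = m_actual / m_theo = 44.5 / 60.01 = 74.2 %.

74.2 %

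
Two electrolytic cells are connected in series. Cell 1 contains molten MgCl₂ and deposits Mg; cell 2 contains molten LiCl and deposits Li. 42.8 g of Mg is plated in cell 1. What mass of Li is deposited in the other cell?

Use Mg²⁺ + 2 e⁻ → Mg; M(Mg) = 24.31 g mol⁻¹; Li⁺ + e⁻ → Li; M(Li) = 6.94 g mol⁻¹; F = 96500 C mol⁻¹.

n(Mg) = 42.8 / 24.31 = 1.761 mol.
Since Mg²⁺ + 2 e⁻ → Mg, n(e⁻) passed = 2 × 1.761 = 3.521 mol.
Cells in series carry the same charge, so the same 3.521 mol of electrons passes through cell 2.
Li⁺ + e⁻ → Li, so n(Li) = 3.521 / 1 = 3.521 mol.
m(Li) = 3.521 × 6.94 = 24.4 g.

24.4 g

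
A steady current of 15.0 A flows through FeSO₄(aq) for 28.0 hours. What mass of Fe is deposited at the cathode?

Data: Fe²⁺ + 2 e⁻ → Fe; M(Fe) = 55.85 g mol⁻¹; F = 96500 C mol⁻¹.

Q = I·t = 15.00 A × 100800 s = 1512000 C.
n(e⁻) = Q/F = 1512000 / 96500 = 15.67 mol.
Fe²⁺ + 2 e⁻ → Fe, so n(Fe) = n(e⁻)/2 = 7.834 mol.
m = n·M = 7.834 × 55.85 = 438 g.

438 g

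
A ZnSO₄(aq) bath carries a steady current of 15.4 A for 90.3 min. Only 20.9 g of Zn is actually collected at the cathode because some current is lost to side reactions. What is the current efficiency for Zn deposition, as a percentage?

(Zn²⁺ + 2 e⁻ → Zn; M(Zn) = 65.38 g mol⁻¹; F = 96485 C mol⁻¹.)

Q = I·t = 15.40 × 5418.0 = 83440 C; n(e⁻) = 83440/96485 = 0.8648 mol.
Theoretical n(Zn) = n(e⁻)/2 = 0.4324 mol, i.e. m_theo = 0.4324 × 65.38 = 28.27 g.
Efficiency = m_actual / m_theo = 20.9 / 28.27 = 73.9 %.

73.9 %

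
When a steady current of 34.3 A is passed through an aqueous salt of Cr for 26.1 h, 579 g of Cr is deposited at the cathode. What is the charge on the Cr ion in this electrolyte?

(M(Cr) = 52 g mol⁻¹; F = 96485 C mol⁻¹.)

Q = I·t = 34.30 A × 93960 s = 3223000 C, so n(e⁻) = 3223000/96485 = 33.40 mol.
n(Cr) deposited = 579 / 52 = 11.13 mol.
Electrons per atom = n(e⁻)/n(Cr) = 33.40 / 11.13 = 3.00 ≈ 3, so the ion is Cr³⁺.

+3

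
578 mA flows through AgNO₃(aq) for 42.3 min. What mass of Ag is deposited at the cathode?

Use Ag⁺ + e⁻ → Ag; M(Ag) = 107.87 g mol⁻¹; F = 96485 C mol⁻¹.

1.64 g

Q = I·t = 0.5780 A × 2538.0 s = 1467 C.
n(e⁻) = Q/F = 1467 / 96485 = 0.01520 mol.
Ag⁺ + e⁻ → Ag, so n(Ag) = n(e⁻)/1 = 0.01520 mol.
m = n·M = 0.01520 × 107.87 = 1.64 g.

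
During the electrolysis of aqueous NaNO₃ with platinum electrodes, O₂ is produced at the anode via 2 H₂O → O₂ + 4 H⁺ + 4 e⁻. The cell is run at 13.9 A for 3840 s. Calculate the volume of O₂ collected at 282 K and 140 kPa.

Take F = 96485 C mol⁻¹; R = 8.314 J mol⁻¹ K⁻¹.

2.32 L

Q = I·t = 13.90 A × 3840.0 s = 53380 C.
n(e⁻) = Q/F = 53380 / 96485 = 0.5532 mol.
4 electrons are transferred per O₂ molecule, so n(O₂) = 0.5532 / 4 = 0.1383 mol.
V = nRT/P = (0.1383 × 8.314 × 282) / (140 × 10³ Pa) = 0.00232 m³ = 2.32 L.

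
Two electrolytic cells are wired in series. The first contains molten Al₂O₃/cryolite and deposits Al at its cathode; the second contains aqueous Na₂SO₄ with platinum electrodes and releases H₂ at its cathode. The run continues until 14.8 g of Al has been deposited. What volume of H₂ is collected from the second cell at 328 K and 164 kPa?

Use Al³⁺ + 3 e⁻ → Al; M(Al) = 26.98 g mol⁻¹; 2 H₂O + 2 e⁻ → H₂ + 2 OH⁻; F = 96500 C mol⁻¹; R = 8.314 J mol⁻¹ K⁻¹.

n(Al) = 14.8 / 26.98 = 0.5486 mol, so n(e⁻) = 3 × 0.5486 = 1.646 mol.
The cells are in series, so the same 1.646 mol of electrons passes through the second cell.
2 H₂O + 2 e⁻ → H₂ + 2 OH⁻ — 2 mol e⁻ per mol H₂, so n(H₂) = 1.646/2 = 0.8228 mol.
V = nRT/P = (0.8228 × 8.314 × 328) / (164 × 10³) = 0.0137 m³ = 13.7 L.

13.7 L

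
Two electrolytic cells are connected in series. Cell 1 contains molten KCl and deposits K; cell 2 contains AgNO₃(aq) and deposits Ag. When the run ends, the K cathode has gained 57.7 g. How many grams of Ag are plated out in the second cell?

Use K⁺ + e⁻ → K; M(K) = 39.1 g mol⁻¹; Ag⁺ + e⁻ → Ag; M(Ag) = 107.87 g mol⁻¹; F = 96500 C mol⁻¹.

n(K) = 57.7 / 39.1 = 1.476 mol.
Since K⁺ + e⁻ → K, n(e⁻) passed = 1 × 1.476 = 1.476 mol.
Cells in series carry the same charge, so the same 1.476 mol of electrons passes through cell 2.
Ag⁺ + e⁻ → Ag, so n(Ag) = 1.476 / 1 = 1.476 mol.
m(Ag) = 1.476 × 107.87 = 159 g.

159 g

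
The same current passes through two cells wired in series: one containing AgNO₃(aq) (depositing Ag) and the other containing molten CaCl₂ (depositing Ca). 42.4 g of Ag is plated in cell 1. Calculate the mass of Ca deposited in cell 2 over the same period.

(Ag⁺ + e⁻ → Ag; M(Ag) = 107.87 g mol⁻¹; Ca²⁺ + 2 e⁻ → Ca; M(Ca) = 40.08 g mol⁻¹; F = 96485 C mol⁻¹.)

7.88 g

n(Ag) = 42.4 / 107.87 = 0.3931 mol.
Since Ag⁺ + e⁻ → Ag, n(e⁻) passed = 1 × 0.3931 = 0.3931 mol.
Cells in series carry the same charge, so the same 0.3931 mol of electrons passes through cell 2.
Ca²⁺ + 2 e⁻ → Ca, so n(Ca) = 0.3931 / 2 = 0.1965 mol.
m(Ca) = 0.1965 × 40.08 = 7.88 g.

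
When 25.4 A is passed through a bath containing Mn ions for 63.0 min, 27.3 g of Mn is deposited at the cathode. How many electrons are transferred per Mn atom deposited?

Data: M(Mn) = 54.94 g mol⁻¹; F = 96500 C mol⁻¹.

2

Q = I·t = 25.40 A × 3780.0 s = 96010 C, so n(e⁻) = 96010/96500 = 0.9949 mol.
n(Mn) deposited = 27.3 / 54.94 = 0.4969 mol.
Electrons per atom = n(e⁻)/n(Mn) = 0.9949 / 0.4969 = 2.00 ≈ 2, so the ion is Mn²⁺.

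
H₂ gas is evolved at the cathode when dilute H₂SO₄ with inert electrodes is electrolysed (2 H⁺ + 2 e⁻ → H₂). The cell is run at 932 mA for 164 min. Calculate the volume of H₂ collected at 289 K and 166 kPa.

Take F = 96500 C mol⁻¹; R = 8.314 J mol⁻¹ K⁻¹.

0.688 L

Q = I·t = 0.9320 A × 9840.0 s = 9171 C.
n(e⁻) = Q/F = 9171 / 96500 = 0.09504 mol.
2 electrons are transferred per H₂ molecule, so n(H₂) = 0.09504 / 2 = 0.04752 mol.
V = nRT/P = (0.04752 × 8.314 × 289) / (166 × 10³ Pa) = 6.88 × 10⁻⁴ m³ = 0.688 L.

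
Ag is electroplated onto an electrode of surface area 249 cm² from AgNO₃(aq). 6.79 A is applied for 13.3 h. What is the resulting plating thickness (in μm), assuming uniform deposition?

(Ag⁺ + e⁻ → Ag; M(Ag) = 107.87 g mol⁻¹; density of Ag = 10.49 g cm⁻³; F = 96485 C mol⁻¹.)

Q = I·t = 6.790 × 47880 = 325100 C; n(e⁻) = 3.369 mol.
n(Ag) = n(e⁻)/1 = 3.369 mol, so m = 3.369 × 107.87 = 363.5 g.
Volume = m/ρ = 363.5 / 10.49 = 34.65 cm³.
Thickness = V/A = 34.65 / 249 = 0.139 cm = 1390 μm.

1390 μm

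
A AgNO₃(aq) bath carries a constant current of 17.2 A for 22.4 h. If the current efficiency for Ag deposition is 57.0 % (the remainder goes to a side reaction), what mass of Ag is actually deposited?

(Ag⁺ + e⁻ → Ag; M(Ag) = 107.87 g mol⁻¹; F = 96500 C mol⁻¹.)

Q = I·t = 17.20 × 80640 = 1387000 C.
n(e⁻) = 1387000/96500 = 14.37 mol; theoretically n(Ag) = 14.37/1 = 14.37 mol, m_theo = 1550 g.
At 57.0 % efficiency, m_actual = 0.570 × 1550 = 884 g.

884 g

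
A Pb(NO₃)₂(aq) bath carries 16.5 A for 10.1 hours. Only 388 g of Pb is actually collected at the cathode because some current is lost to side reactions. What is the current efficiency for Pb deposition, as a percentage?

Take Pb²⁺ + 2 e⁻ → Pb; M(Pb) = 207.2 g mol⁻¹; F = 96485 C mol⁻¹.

Q = I·t = 16.50 × 36360 = 599900 C; n(e⁻) = 599900/96485 = 6.218 mol.
Theoretical n(Pb) = n(e⁻)/2 = 3.109 mol, i.e. m_theo = 3.109 × 207.2 = 644.2 g.
Efficiency = m_actual / m_theo = 388 / 644.2 = 60.2 %.

60.2 %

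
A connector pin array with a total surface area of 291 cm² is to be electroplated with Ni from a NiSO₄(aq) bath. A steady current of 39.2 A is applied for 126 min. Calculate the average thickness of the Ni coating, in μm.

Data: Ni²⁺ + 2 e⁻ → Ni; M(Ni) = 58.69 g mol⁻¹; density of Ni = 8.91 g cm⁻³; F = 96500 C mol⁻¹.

Q = I·t = 39.20 × 7560.0 = 296400 C; n(e⁻) = 3.071 mol.
n(Ni) = n(e⁻)/2 = 1.536 mol, so m = 1.536 × 58.69 = 90.12 g.
Volume = m/ρ = 90.12 / 8.91 = 10.11 cm³.
Thickness = V/A = 10.11 / 291 = 0.0348 cm = 348 μm.

348 μm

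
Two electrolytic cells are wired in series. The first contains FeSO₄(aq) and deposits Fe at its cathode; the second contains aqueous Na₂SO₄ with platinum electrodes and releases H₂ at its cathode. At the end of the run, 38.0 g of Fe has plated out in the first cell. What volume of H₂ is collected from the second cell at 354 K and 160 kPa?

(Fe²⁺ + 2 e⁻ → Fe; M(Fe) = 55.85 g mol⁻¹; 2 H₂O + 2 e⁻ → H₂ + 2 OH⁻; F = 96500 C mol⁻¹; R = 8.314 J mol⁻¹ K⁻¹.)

12.5 L

n(Fe) = 38.0 / 55.85 = 0.6804 mol, so n(e⁻) = 2 × 0.6804 = 1.361 mol.
The cells are in series, so the same 1.361 mol of electrons passes through the second cell.
2 H₂O + 2 e⁻ → H₂ + 2 OH⁻ — 2 mol e⁻ per mol H₂, so n(H₂) = 1.361/2 = 0.6804 mol.
V = nRT/P = (0.6804 × 8.314 × 354) / (160 × 10³) = 0.0125 m³ = 12.5 L.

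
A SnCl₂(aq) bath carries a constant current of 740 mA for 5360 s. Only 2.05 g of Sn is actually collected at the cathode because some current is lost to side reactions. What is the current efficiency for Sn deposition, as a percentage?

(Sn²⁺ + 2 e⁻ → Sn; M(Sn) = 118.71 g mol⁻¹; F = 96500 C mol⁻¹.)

Q = I·t = 0.7400 × 5360.0 = 3966 C; n(e⁻) = 3966/96500 = 0.04110 mol.
Theoretical n(Sn) = n(e⁻)/2 = 0.02055 mol, i.e. m_theo = 0.02055 × 118.71 = 2.440 g.
Efficiency = m_actual / m_theo = 2.05 / 2.440 = 84.0 %.

84.0 %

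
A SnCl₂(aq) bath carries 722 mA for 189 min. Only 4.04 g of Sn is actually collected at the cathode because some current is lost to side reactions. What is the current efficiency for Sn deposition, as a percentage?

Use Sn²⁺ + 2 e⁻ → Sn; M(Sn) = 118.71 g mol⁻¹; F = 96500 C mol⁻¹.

80.2 %

Q = I·t = 0.7220 × 11340 = 8187 C; n(e⁻) = 8187/96500 = 0.08484 mol.
Theoretical n(Sn) = n(e⁻)/2 = 0.04242 mol, i.e. m_theo = 0.04242 × 118.71 = 5.036 g.
Efficiency = m_actual / m_theo = 4.04 / 5.036 = 80.2 %.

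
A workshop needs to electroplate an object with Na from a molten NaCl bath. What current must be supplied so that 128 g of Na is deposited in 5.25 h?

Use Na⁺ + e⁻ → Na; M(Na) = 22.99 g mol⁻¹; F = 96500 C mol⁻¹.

n(Na) = 128 / 22.99 = 5.568 mol.
n(e⁻) = 1 × 5.568 = 5.568 mol.
Q = n(e⁻)·F = 5.568 × 96500 = 537300 C.
I = Q/t = 537300 / 18900 s = 28.4 A.

28.4 A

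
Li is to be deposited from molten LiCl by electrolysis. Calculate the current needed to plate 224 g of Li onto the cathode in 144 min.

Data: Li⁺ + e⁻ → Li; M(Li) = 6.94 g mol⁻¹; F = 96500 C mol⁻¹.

360 A

n(Li) = 224 / 6.94 = 32.28 mol.
n(e⁻) = 1 × 32.28 = 32.28 mol.
Q = n(e⁻)·F = 32.28 × 96500 = 3115000 C.
I = Q/t = 3115000 / 8640.0 s = 360 A.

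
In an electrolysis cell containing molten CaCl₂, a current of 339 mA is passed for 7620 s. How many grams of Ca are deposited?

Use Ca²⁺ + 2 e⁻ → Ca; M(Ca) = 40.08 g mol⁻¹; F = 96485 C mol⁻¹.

Q = I·t = 0.3390 A × 7620.0 s = 2583 C.
n(e⁻) = Q/F = 2583 / 96485 = 0.02677 mol.
Ca²⁺ + 2 e⁻ → Ca, so n(Ca) = n(e⁻)/2 = 0.01339 mol.
m = n·M = 0.01339 × 40.08 = 0.537 g.

0.537 g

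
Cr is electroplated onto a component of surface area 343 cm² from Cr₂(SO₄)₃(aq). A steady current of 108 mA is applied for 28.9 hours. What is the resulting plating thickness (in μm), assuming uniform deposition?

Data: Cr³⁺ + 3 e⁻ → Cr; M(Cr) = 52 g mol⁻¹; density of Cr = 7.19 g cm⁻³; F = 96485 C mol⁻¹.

8.19 μm

Q = I·t = 0.1080 × 104040 = 11240 C; n(e⁻) = 0.1165 mol.
n(Cr) = n(e⁻)/3 = 0.03882 mol, so m = 0.03882 × 52 = 2.019 g.
Volume = m/ρ = 2.019 / 7.19 = 0.2807 cm³.
Thickness = V/A = 0.2807 / 343 = 8.19 × 10⁻⁴ cm = 8.19 μm.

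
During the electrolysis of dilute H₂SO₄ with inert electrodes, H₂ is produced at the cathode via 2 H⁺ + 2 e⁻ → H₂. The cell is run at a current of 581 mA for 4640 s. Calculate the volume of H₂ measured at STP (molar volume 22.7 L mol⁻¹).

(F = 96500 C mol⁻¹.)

Q = I·t = 0.5810 A × 4640.0 s = 2696 C.
n(e⁻) = Q/F = 2696 / 96500 = 0.02794 mol.
2 electrons are transferred per H₂ molecule, so n(H₂) = 0.02794 / 2 = 0.01397 mol.
V = n × V_m = 0.01397 × 22.7 = 0.317 L.

0.317 L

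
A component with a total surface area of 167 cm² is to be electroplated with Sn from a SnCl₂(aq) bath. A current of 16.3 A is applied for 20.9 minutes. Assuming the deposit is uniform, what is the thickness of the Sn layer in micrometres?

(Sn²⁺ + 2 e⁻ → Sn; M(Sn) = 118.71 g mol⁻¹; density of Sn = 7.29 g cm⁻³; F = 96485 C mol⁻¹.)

Q = I·t = 16.30 × 1254.0 = 20440 C; n(e⁻) = 0.2118 mol.
n(Sn) = n(e⁻)/2 = 0.1059 mol, so m = 0.1059 × 118.71 = 12.57 g.
Volume = m/ρ = 12.57 / 7.29 = 1.725 cm³.
Thickness = V/A = 1.725 / 167 = 0.0103 cm = 103 μm.

103 μm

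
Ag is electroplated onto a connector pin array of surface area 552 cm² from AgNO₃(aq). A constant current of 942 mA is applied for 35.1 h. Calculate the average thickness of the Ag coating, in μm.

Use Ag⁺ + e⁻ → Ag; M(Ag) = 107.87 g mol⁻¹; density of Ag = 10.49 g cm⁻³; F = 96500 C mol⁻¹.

230 μm

Q = I·t = 0.9420 × 126360 = 119000 C; n(e⁻) = 1.233 mol.
n(Ag) = n(e⁻)/1 = 1.233 mol, so m = 1.233 × 107.87 = 133.1 g.
Volume = m/ρ = 133.1 / 10.49 = 12.68 cm³.
Thickness = V/A = 12.68 / 552 = 0.0230 cm = 230 μm.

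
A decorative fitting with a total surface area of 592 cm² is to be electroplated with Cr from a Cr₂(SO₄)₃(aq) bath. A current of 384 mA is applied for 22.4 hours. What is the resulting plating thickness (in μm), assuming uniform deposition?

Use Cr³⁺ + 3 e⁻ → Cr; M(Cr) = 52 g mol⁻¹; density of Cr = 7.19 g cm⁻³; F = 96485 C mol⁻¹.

13.1 μm

Q = I·t = 0.3840 × 80640 = 30970 C; n(e⁻) = 0.3209 mol.
n(Cr) = n(e⁻)/3 = 0.1070 mol, so m = 0.1070 × 52 = 5.563 g.
Volume = m/ρ = 5.563 / 7.19 = 0.7737 cm³.
Thickness = V/A = 0.7737 / 592 = 0.00131 cm = 13.1 μm.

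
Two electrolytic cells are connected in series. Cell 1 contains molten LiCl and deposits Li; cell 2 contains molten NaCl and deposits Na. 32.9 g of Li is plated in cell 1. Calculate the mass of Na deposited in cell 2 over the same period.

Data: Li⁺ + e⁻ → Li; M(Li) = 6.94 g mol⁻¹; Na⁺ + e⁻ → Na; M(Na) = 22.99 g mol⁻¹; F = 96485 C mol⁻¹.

n(Li) = 32.9 / 6.94 = 4.741 mol.
Since Li⁺ + e⁻ → Li, n(e⁻) passed = 1 × 4.741 = 4.741 mol.
Cells in series carry the same charge, so the same 4.741 mol of electrons passes through cell 2.
Na⁺ + e⁻ → Na, so n(Na) = 4.741 / 1 = 4.741 mol.
m(Na) = 4.741 × 22.99 = 109 g.

109 g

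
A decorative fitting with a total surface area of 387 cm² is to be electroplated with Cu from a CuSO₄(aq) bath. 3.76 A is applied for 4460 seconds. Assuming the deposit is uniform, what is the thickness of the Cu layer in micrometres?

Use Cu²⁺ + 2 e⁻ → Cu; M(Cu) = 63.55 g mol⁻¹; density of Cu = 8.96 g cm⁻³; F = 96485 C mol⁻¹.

15.9 μm

Q = I·t = 3.760 × 4460.0 = 16770 C; n(e⁻) = 0.1738 mol.
n(Cu) = n(e⁻)/2 = 0.08690 mol, so m = 0.08690 × 63.55 = 5.523 g.
Volume = m/ρ = 5.523 / 8.96 = 0.6164 cm³.
Thickness = V/A = 0.6164 / 387 = 0.00159 cm = 15.9 μm.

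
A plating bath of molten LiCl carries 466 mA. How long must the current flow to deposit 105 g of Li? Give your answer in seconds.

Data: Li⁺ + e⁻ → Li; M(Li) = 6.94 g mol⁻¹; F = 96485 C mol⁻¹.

n(Li) = m/M = 105 / 6.94 = 15.13 mol.
Each Li atom requires 1 electron, so n(e⁻) = 1 × 15.13 = 15.13 mol.
Q = n(e⁻)·F = 15.13 × 96485 = 1460000 C.
t = Q/I = 1460000 / 0.4660 A = 3133000 s.

3.13 × 10⁶ s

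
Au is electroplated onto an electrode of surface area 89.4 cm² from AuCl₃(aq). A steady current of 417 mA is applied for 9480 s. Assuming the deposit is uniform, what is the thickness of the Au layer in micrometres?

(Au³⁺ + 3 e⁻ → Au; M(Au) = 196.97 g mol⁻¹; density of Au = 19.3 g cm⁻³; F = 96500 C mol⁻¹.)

Q = I·t = 0.4170 × 9480.0 = 3953 C; n(e⁻) = 0.04097 mol.
n(Au) = n(e⁻)/3 = 0.01366 mol, so m = 0.01366 × 196.97 = 2.690 g.
Volume = m/ρ = 2.690 / 19.3 = 0.1394 cm³.
Thickness = V/A = 0.1394 / 89.4 = 0.00156 cm = 15.6 μm.

15.6 μm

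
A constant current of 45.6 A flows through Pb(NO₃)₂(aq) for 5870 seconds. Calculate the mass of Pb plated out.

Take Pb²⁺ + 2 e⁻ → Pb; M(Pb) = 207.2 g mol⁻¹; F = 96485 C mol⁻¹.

Q = I·t = 45.60 A × 5870.0 s = 267700 C.
n(e⁻) = Q/F = 267700 / 96485 = 2.774 mol.
Pb²⁺ + 2 e⁻ → Pb, so n(Pb) = n(e⁻)/2 = 1.387 mol.
m = n·M = 1.387 × 207.2 = 287 g.

287 g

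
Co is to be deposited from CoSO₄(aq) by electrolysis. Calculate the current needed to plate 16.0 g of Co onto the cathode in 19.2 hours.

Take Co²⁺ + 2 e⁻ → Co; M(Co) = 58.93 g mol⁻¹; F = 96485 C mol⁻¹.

0.758 A

n(Co) = 16.0 / 58.93 = 0.2715 mol.
n(e⁻) = 2 × 0.2715 = 0.5430 mol.
Q = n(e⁻)·F = 0.5430 × 96485 = 52390 C.
I = Q/t = 52390 / 69120 s = 0.758 A.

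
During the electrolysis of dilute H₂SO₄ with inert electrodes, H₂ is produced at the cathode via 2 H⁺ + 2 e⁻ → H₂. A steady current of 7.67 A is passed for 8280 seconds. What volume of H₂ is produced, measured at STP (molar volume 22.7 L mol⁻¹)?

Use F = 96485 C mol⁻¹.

7.47 L

Q = I·t = 7.670 A × 8280.0 s = 63510 C.
n(e⁻) = Q/F = 63510 / 96485 = 0.6582 mol.
2 electrons are transferred per H₂ molecule, so n(H₂) = 0.6582 / 2 = 0.3291 mol.
V = n × V_m = 0.3291 × 22.7 = 7.47 L.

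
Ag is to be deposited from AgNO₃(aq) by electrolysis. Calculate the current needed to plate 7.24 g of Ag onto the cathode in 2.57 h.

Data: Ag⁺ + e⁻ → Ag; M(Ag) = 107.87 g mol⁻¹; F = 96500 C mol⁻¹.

0.700 A

n(Ag) = 7.24 / 107.87 = 0.06712 mol.
n(e⁻) = 1 × 0.06712 = 0.06712 mol.
Q = n(e⁻)·F = 0.06712 × 96500 = 6477 C.
I = Q/t = 6477 / 9252.0 s = 0.700 A.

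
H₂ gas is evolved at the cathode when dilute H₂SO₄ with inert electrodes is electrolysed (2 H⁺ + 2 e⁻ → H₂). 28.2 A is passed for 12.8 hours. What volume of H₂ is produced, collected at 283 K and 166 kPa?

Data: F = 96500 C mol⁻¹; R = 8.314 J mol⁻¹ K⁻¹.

Q = I·t = 28.20 A × 46080 s = 1299000 C.
n(e⁻) = Q/F = 1299000 / 96500 = 13.47 mol.
2 electrons are transferred per H₂ molecule, so n(H₂) = 13.47 / 2 = 6.733 mol.
V = nRT/P = (6.733 × 8.314 × 283) / (166 × 10³ Pa) = 0.0954 m³ = 95.4 L.

95.4 L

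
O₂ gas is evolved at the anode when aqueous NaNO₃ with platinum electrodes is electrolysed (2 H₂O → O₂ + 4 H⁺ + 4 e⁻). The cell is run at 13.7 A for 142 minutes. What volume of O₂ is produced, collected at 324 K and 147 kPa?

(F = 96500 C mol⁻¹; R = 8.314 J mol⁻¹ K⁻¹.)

5.54 L

Q = I·t = 13.70 A × 8520.0 s = 116700 C.
n(e⁻) = Q/F = 116700 / 96500 = 1.210 mol.
4 electrons are transferred per O₂ molecule, so n(O₂) = 1.210 / 4 = 0.3024 mol.
V = nRT/P = (0.3024 × 8.314 × 324) / (147 × 10³ Pa) = 0.00554 m³ = 5.54 L.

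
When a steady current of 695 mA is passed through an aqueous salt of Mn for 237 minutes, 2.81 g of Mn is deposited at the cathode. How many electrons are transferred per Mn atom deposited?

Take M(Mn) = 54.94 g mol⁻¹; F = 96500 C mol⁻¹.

Q = I·t = 0.6950 A × 14220 s = 9883 C, so n(e⁻) = 9883/96500 = 0.1024 mol.
n(Mn) deposited = 2.81 / 54.94 = 0.05115 mol.
Electrons per atom = n(e⁻)/n(Mn) = 0.1024 / 0.05115 = 2.00 ≈ 2, so the ion is Mn²⁺.

2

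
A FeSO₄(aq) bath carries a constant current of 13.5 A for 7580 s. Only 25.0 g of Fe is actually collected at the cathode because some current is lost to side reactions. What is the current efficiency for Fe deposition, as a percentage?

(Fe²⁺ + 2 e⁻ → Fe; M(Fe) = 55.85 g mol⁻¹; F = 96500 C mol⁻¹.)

Q = I·t = 13.50 × 7580.0 = 102300 C; n(e⁻) = 102300/96500 = 1.060 mol.
Theoretical n(Fe) = n(e⁻)/2 = 0.5302 mol, i.e. m_theo = 0.5302 × 55.85 = 29.61 g.
Efficiency = m_actual / m_theo = 25.0 / 29.61 = 84.4 %.

84.4 %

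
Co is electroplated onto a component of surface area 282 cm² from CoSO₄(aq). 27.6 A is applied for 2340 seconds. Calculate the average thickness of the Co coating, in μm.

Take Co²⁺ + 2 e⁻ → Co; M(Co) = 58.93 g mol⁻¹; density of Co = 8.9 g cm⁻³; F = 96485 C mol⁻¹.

78.6 μm

Q = I·t = 27.60 × 2340.0 = 64580 C; n(e⁻) = 0.6694 mol.
n(Co) = n(e⁻)/2 = 0.3347 mol, so m = 0.3347 × 58.93 = 19.72 g.
Volume = m/ρ = 19.72 / 8.9 = 2.216 cm³.
Thickness = V/A = 2.216 / 282 = 0.00786 cm = 78.6 μm.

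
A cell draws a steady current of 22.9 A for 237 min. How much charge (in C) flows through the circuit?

3.26 × 10⁵ C

Q = I·t = 22.90 A × 14220 s = 3.26 × 10⁵ C.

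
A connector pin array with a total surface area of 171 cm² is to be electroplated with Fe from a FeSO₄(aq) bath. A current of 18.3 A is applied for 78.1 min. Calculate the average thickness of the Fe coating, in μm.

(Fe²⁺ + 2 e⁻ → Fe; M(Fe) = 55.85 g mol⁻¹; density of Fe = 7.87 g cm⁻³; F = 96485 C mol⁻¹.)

Q = I·t = 18.30 × 4686.0 = 85750 C; n(e⁻) = 0.8888 mol.
n(Fe) = n(e⁻)/2 = 0.4444 mol, so m = 0.4444 × 55.85 = 24.82 g.
Volume = m/ρ = 24.82 / 7.87 = 3.154 cm³.
Thickness = V/A = 3.154 / 171 = 0.0184 cm = 184 μm.

184 μm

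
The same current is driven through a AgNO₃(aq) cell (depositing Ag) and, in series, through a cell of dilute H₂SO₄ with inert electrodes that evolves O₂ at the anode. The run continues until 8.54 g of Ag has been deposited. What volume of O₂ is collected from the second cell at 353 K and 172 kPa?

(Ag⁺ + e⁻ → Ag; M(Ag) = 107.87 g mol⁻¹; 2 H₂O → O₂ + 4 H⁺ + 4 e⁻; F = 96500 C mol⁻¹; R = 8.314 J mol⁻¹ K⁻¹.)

n(Ag) = 8.54 / 107.87 = 0.07917 mol, so n(e⁻) = 1 × 0.07917 = 0.07917 mol.
The cells are in series, so the same 0.07917 mol of electrons passes through the second cell.
2 H₂O → O₂ + 4 H⁺ + 4 e⁻ — 4 mol e⁻ per mol O₂, so n(O₂) = 0.07917/4 = 0.01979 mol.
V = nRT/P = (0.01979 × 8.314 × 353) / (172 × 10³) = 3.38 × 10⁻⁴ m³ = 0.338 L.

0.338 L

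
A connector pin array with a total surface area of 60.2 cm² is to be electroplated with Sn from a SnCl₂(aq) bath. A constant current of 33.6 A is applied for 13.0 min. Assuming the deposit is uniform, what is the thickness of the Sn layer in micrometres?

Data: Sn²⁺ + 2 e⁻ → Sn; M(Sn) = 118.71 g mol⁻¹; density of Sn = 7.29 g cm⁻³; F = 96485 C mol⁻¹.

367 μm

Q = I·t = 33.60 × 780.00 = 26210 C; n(e⁻) = 0.2716 mol.
n(Sn) = n(e⁻)/2 = 0.1358 mol, so m = 0.1358 × 118.71 = 16.12 g.
Volume = m/ρ = 16.12 / 7.29 = 2.212 cm³.
Thickness = V/A = 2.212 / 60.2 = 0.0367 cm = 367 μm.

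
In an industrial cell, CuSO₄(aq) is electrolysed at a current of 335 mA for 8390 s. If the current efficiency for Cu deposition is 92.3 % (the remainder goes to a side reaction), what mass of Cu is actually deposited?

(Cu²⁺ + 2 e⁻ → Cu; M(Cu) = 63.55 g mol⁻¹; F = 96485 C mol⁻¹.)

Q = I·t = 0.3350 × 8390.0 = 2811 C.
n(e⁻) = 2811/96485 = 0.02913 mol; theoretically n(Cu) = 0.02913/2 = 0.01457 mol, m_theo = 0.9256 g.
At 92.3 % efficiency, m_actual = 0.923 × 0.9256 = 0.854 g.

0.854 g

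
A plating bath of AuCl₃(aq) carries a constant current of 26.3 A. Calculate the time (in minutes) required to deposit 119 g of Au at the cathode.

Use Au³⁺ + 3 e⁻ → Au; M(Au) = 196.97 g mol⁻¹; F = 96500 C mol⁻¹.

n(Au) = m/M = 119 / 196.97 = 0.6042 mol.
Each Au atom requires 3 electrons, so n(e⁻) = 3 × 0.6042 = 1.812 mol.
Q = n(e⁻)·F = 1.812 × 96500 = 174900 C.
t = Q/I = 174900 / 26.30 A = 6650 s = 111 min.

111 min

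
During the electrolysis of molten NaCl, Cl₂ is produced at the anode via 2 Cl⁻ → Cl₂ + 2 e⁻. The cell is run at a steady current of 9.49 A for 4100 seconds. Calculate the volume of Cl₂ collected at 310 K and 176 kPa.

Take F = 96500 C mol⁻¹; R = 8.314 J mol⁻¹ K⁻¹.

Q = I·t = 9.490 A × 4100.0 s = 38910 C.
n(e⁻) = Q/F = 38910 / 96500 = 0.4032 mol.
2 electrons are transferred per Cl₂ molecule, so n(Cl₂) = 0.4032 / 2 = 0.2016 mol.
V = nRT/P = (0.2016 × 8.314 × 310) / (176 × 10³ Pa) = 0.00295 m³ = 2.95 L.

2.95 L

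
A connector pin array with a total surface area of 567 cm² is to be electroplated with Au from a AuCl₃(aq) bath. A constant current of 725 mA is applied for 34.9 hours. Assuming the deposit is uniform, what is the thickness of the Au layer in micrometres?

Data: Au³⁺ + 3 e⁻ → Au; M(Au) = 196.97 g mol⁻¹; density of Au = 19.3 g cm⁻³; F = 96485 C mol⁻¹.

56.6 μm

Q = I·t = 0.7250 × 125640 = 91090 C; n(e⁻) = 0.9441 mol.
n(Au) = n(e⁻)/3 = 0.3147 mol, so m = 0.3147 × 196.97 = 61.98 g.
Volume = m/ρ = 61.98 / 19.3 = 3.212 cm³.
Thickness = V/A = 3.212 / 567 = 0.00566 cm = 56.6 μm.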